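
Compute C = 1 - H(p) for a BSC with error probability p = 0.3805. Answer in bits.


H(p) = -p*log2(p) - (1-p)*log2(1-p) = -0.3805*log2(0.3805) - 0.6195*log2(0.6195) = 0.530429 + 0.427965 = 0.9584. C = 1 - H(p) = 1 - 0.9584 = 0.0416

0.0416 bits


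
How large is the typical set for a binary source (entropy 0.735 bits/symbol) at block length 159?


log2|A_typical| = nH = 159 * 0.735 = 116.865, so |A_typical| ~ 2^116.865 = 1.513e+35

1.513e+35


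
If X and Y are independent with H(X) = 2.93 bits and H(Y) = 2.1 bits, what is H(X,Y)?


For independent variables, H(X,Y) = H(X) + H(Y) = 2.93 + 2.1 = 5.03

5.03 bits


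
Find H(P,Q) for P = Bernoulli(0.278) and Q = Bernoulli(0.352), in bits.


H(P,Q) = -p*log2(q) - (1-p)*log2(1-q). -0.278*log2(0.352) = 0.418766; -0.722*log2(0.648) = 0.451925. H(P,Q) = 0.418766 + 0.451925 = 0.8707

0.8707 bits


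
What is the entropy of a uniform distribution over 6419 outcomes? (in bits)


H = log2(n) = log2(6419) = 12.6481

12.6481 bits


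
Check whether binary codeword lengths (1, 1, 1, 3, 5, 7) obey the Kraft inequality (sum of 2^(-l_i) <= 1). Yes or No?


Kraft sum = sum(2^(-l_i)) = 1.6641, need <= 1. Result: violated (a binary prefix-free code with these lengths cannot exist)

No


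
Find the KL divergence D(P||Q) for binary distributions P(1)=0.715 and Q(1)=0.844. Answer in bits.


KL = p*log2(p/q) + (1-p)*log2((1-p)/(1-q)) = 0.715*log2(0.715/0.844) + 0.285*log2(0.285/0.156) = 0.0767

0.0767 bits


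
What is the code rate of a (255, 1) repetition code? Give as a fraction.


Rate = k/n = 1/255

1/255


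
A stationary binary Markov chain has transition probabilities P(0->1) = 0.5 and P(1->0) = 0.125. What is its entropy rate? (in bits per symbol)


Stationary distribution: pi_0 = p10/(p01+p10) = 0.2, pi_1 = 0.8. Entropy rate H' = pi_0*H(p01) + pi_1*H(p10) = 0.2*1.0 + 0.8*0.5436 = 0.6349

0.6349 bits/symbol


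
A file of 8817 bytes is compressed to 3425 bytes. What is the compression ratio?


Ratio = original / compressed = 8817 / 3425 = 2.5743

2.5743


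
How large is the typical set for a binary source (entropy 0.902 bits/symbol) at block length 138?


log2|A_typical| = nH = 138 * 0.902 = 124.476, so |A_typical| ~ 2^124.476 = 2.958e+37

2.958e+37


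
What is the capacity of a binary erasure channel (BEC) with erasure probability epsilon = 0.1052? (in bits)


C = 1 - epsilon = 1 - 0.1052 = 0.8948

0.8948 bits


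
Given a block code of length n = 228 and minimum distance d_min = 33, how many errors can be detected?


Detection capability = d_min - 1 = 33 - 1 = 32

32 errors


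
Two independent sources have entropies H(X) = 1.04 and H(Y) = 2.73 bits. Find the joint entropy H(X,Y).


For independent variables, H(X,Y) = H(X) + H(Y) = 1.04 + 2.73 = 3.77

3.77 bits


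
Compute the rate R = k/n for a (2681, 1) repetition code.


Rate = k/n = 1/2681

1/2681


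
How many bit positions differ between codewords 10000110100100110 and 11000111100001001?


Count differing positions: . ^ . . . . . ^ . . . ^ . ^ ^ ^ ^ = 7 differences

7


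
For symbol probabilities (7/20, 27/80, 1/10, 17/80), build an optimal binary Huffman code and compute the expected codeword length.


Huffman construction (repeatedly merge the two least-probable nodes; each merge adds 1 bit to every symbol beneath it): 1/10 + 17/80 = 5/16; 5/16 + 27/80 = 13/20; 7/20 + 13/20 = 1. Resulting codeword lengths (in the order the probabilities were given): (1, 2, 3, 3). L_avg = sum(p_i * l_i) = 7/20*1 + 27/80*2 + 1/10*3 + 17/80*3 = 157/80 = 1.9625

1.9625 bits


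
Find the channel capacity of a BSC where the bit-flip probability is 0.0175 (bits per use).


H(p) = -p*log2(p) - (1-p)*log2(1-p) = -0.0175*log2(0.0175) - 0.9825*log2(0.9825) = 0.102139 + 0.025025 = 0.1272. C = 1 - H(p) = 1 - 0.1272 = 0.8728

0.8728 bits


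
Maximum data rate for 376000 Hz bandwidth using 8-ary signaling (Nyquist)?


Rate = 2 * B * log2(M) = 2 * 376000 * 3.0 = 2256000.0

2256000.0 bps


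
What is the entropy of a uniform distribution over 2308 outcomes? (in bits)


H = log2(n) = log2(2308) = 11.1724

11.1724 bits


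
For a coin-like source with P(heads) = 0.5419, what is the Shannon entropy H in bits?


H = -p*log2(p) - (1-p)*log2(1-p). -0.5419*log2(0.5419) = 0.478986; -0.4581*log2(0.4581) = 0.515942. H = 0.478986 + 0.515942 = 0.9949

0.9949 bits


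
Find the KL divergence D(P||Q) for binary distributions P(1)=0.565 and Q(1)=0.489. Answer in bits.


KL = p*log2(p/q) + (1-p)*log2((1-p)/(1-q)) = 0.565*log2(0.565/0.489) + 0.435*log2(0.435/0.511) = 0.0167

0.0167 bits


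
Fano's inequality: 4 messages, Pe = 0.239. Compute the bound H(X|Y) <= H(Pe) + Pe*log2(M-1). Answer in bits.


H(Pe) = -Pe*log2(Pe) - (1-Pe)*log2(1-Pe) = -0.239*log2(0.239) - 0.761*log2(0.761) = 0.493515 + 0.299858 = 0.7934. Pe*log2(M-1) = 0.239*log2(3) = 0.378806. Bound = H(Pe) + Pe*log2(M-1) = 0.493515 + 0.299858 + 0.378806 = 1.1722

1.1722 bits


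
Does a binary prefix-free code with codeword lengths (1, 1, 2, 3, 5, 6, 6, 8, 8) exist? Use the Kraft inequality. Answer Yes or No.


Kraft sum = sum(2^(-l_i)) = 1.4453, need <= 1. Result: violated (a binary prefix-free code with these lengths cannot exist)

No


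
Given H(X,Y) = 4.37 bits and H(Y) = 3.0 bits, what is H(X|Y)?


H(X|Y) = H(X,Y) - H(Y) = 4.37 - 3.0 = 1.37

1.37 bits


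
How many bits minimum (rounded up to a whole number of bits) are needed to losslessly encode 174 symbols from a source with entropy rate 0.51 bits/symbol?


Minimum bits >= n * H = 174 * 0.51 = 88.74, rounded up to a whole number of bits = 89

89 bits


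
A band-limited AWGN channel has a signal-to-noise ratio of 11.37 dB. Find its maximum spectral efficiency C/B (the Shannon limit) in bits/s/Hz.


SNR_linear = 10^(11.37/10) = 13.7088; C/B = log2(1 + SNR_linear) = log2(1 + 13.7088) = 3.8786

3.8786 bits/s/Hz


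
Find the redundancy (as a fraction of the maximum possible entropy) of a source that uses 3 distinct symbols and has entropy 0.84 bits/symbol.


H_max = log2(K) = log2(3) = 1.585 bits/symbol. Redundancy = 1 - H/H_max = 1 - 0.84/1.585 = 1 - 0.53 = 0.47

0.47


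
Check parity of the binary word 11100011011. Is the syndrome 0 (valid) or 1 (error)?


Syndrome = XOR of all bits = 1 XOR 1 XOR 1 XOR 0 XOR 0 XOR 0 XOR 1 XOR 1 XOR 0 XOR 1 XOR 1 = 1

1


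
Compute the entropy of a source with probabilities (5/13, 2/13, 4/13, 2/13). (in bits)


H = -sum(p_i * log2(p_i)). Terms: -(5/13)*log2(5/13) = 0.530197; -(2/13)*log2(2/13) = 0.415452; -(4/13)*log2(4/13) = 0.523212; -(2/13)*log2(2/13) = 0.415452. H = 0.530197 + 0.415452 + 0.523212 + 0.415452 = 1.8843

1.8843 bits


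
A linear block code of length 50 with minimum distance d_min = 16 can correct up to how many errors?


Correction capability = floor((d-1)/2) = floor((16-1)/2) = 7

7 errors


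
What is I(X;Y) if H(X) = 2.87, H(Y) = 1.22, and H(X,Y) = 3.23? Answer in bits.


I(X;Y) = H(X) + H(Y) - H(X,Y) = 2.87 + 1.22 - 3.23 = 0.86

0.86 bits


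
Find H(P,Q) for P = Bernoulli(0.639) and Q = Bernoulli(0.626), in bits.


H(P,Q) = -p*log2(q) - (1-p)*log2(1-q). -0.639*log2(0.626) = 0.431814; -0.361*log2(0.374) = 0.512219. H(P,Q) = 0.431814 + 0.512219 = 0.944

0.944 bits


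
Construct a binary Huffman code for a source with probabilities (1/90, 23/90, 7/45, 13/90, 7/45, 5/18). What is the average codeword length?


Huffman construction (repeatedly merge the two least-probable nodes; each merge adds 1 bit to every symbol beneath it): 1/90 + 13/90 = 7/45; 7/45 + 7/45 = 14/45; 7/45 + 23/90 = 37/90; 5/18 + 14/45 = 53/90; 37/90 + 53/90 = 1. Resulting codeword lengths (in the order the probabilities were given): (3, 2, 3, 3, 3, 2). L_avg = sum(p_i * l_i) = 1/90*3 + 23/90*2 + 7/45*3 + 13/90*3 + 7/45*3 + 5/18*2 = 37/15 = 2.4667

2.4667 bits


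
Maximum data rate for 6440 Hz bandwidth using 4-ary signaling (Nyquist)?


Rate = 2 * B * log2(M) = 2 * 6440 * 2.0 = 25760.0

25760.0 bps


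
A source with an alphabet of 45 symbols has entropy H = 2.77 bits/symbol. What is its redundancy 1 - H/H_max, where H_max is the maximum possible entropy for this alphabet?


H_max = log2(K) = log2(45) = 5.4919 bits/symbol. Redundancy = 1 - H/H_max = 1 - 2.77/5.4919 = 1 - 0.5044 = 0.4956

0.4956


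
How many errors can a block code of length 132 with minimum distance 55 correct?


Correction capability = floor((d-1)/2) = floor((55-1)/2) = 27

27 errors


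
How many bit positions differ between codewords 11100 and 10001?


Count differing positions: . ^ ^ . ^ = 3 differences

3


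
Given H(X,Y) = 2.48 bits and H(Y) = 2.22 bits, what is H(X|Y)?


H(X|Y) = H(X,Y) - H(Y) = 2.48 - 2.22 = 0.26

0.26 bits


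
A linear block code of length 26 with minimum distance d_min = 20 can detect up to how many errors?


Detection capability = d_min - 1 = 20 - 1 = 19

19 errors


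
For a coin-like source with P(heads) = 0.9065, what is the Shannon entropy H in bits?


H = -p*log2(p) - (1-p)*log2(1-p). -0.9065*log2(0.9065) = 0.128380; -0.0935*log2(0.0935) = 0.319666. H = 0.128380 + 0.319666 = 0.448

0.448 bits


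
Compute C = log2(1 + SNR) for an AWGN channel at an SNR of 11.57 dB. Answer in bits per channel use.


SNR_linear = 10^(11.57/10) = 14.3549; C = log2(1 + SNR_linear) = log2(1 + 14.3549) = 3.9406

3.9406 bits/channel use


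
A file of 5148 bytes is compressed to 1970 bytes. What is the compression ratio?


Ratio = original / compressed = 5148 / 1970 = 2.6132

2.6132


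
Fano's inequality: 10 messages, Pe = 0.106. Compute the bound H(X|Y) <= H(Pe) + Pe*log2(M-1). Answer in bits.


H(Pe) = -Pe*log2(Pe) - (1-Pe)*log2(1-Pe) = -0.106*log2(0.106) - 0.894*log2(0.894) = 0.343214 + 0.144518 = 0.4877. Pe*log2(M-1) = 0.106*log2(9) = 0.336012. Bound = H(Pe) + Pe*log2(M-1) = 0.343214 + 0.144518 + 0.336012 = 0.8237

0.8237 bits


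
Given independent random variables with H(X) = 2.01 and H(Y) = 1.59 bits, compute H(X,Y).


For independent variables, H(X,Y) = H(X) + H(Y) = 2.01 + 1.59 = 3.6

3.6 bits


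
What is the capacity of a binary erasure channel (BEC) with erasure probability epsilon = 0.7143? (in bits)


C = 1 - epsilon = 1 - 0.7143 = 0.2857

0.2857 bits


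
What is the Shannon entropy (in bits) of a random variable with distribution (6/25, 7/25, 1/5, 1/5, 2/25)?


H = -sum(p_i * log2(p_i)). Terms: -(6/25)*log2(6/25) = 0.494134; -(7/25)*log2(7/25) = 0.514220; -(1/5)*log2(1/5) = 0.464386; -(1/5)*log2(1/5) = 0.464386; -(2/25)*log2(2/25) = 0.291508. H = 0.494134 + 0.514220 + 0.464386 + 0.464386 + 0.291508 = 2.2286

2.2286 bits


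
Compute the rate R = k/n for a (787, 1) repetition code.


Rate = k/n = 1/787

1/787


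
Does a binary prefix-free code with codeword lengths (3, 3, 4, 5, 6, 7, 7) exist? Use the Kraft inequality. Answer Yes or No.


Kraft sum = sum(2^(-l_i)) = 0.375, need <= 1. Result: satisfied (a binary prefix-free code with these lengths exists)

Yes


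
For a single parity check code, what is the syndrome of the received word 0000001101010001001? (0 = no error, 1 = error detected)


Syndrome = XOR of all bits = 0 XOR 0 XOR 0 XOR 0 XOR 0 XOR 0 XOR 1 XOR 1 XOR 0 XOR 1 XOR 0 XOR 1 XOR 0 XOR 0 XOR 0 XOR 1 XOR 0 XOR 0 XOR 1 = 0

0


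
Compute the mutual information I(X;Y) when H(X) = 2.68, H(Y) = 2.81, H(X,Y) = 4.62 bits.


I(X;Y) = H(X) + H(Y) - H(X,Y) = 2.68 + 2.81 - 4.62 = 0.87

0.87 bits


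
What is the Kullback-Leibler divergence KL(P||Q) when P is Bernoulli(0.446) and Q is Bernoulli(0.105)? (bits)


KL = p*log2(p/q) + (1-p)*log2((1-p)/(1-q)) = 0.446*log2(0.446/0.105) + 0.554*log2(0.554/0.895) = 0.5473

0.5473 bits


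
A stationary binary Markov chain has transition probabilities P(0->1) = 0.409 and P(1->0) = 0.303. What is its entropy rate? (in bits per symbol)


Stationary distribution: pi_0 = p10/(p01+p10) = 0.4256, pi_1 = 0.5744. Entropy rate H' = pi_0*H(p01) + pi_1*H(p10) = 0.4256*0.976 + 0.5744*0.8849 = 0.9237

0.9237 bits/symbol


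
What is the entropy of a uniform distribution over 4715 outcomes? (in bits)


H = log2(n) = log2(4715) = 12.203

12.203 bits


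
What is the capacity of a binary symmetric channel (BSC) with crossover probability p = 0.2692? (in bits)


H(p) = -p*log2(p) - (1-p)*log2(1-p) = -0.2692*log2(0.2692) - 0.7308*log2(0.7308) = 0.509663 + 0.330652 = 0.8403. C = 1 - H(p) = 1 - 0.8403 = 0.1597

0.1597 bits


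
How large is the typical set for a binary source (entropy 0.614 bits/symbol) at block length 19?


log2|A_typical| = nH = 19 * 0.614 = 11.666, so |A_typical| ~ 2^11.666 = 3.249e+03

3.249e+03


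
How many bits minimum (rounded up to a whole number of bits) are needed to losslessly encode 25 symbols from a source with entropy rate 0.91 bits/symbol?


Minimum bits >= n * H = 25 * 0.91 = 22.75, rounded up to a whole number of bits = 23

23 bits


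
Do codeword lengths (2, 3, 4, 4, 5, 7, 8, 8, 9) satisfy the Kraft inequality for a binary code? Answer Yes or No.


Kraft sum = sum(2^(-l_i)) = 0.5488, need <= 1. Result: satisfied (a binary prefix-free code with these lengths exists)

Yes


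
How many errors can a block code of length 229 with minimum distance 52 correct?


Correction capability = floor((d-1)/2) = floor((52-1)/2) = 25

25 errors


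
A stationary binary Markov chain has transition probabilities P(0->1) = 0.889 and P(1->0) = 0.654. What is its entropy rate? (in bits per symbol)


Stationary distribution: pi_0 = p10/(p01+p10) = 0.4238, pi_1 = 0.5762. Entropy rate H' = pi_0*H(p01) + pi_1*H(p10) = 0.4238*0.5029 + 0.5762*0.9304 = 0.7492

0.7492 bits/symbol


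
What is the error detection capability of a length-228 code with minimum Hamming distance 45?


Detection capability = d_min - 1 = 45 - 1 = 44

44 errors


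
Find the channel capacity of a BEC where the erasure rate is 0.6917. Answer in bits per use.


C = 1 - epsilon = 1 - 0.6917 = 0.3083

0.3083 bits


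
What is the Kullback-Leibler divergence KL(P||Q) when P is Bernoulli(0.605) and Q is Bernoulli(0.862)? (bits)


KL = p*log2(p/q) + (1-p)*log2((1-p)/(1-q)) = 0.605*log2(0.605/0.862) + 0.395*log2(0.395/0.138) = 0.2903

0.2903 bits


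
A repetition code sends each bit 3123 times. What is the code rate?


Rate = k/n = 1/3123

1/3123


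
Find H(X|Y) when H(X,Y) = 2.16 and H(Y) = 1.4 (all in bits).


H(X|Y) = H(X,Y) - H(Y) = 2.16 - 1.4 = 0.76

0.76 bits


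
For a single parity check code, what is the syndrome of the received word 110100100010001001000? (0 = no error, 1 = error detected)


Syndrome = XOR of all bits = 1 XOR 1 XOR 0 XOR 1 XOR 0 XOR 0 XOR 1 XOR 0 XOR 0 XOR 0 XOR 1 XOR 0 XOR 0 XOR 0 XOR 1 XOR 0 XOR 0 XOR 1 XOR 0 XOR 0 XOR 0 = 1

1


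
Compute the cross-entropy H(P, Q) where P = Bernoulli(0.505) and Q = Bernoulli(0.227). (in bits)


H(P,Q) = -p*log2(q) - (1-p)*log2(1-q). -0.505*log2(0.227) = 1.080314; -0.495*log2(0.773) = 0.183873. H(P,Q) = 1.080314 + 0.183873 = 1.2642

1.2642 bits


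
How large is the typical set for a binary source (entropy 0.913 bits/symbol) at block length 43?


log2|A_typical| = nH = 43 * 0.913 = 39.259, so |A_typical| ~ 2^39.259 = 6.579e+11

6.579e+11


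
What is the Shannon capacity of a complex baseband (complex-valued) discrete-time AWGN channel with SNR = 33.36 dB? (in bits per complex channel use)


SNR_linear = 10^(33.36/10) = 2167.7041; C = log2(1 + SNR_linear) = log2(1 + 2167.7041) = 11.0826

11.0826 bits/channel use


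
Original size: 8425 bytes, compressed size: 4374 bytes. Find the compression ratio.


Ratio = original / compressed = 8425 / 4374 = 1.9262

1.9262


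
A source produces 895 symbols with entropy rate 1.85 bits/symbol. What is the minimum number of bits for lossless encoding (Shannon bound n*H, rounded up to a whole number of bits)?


Minimum bits >= n * H = 895 * 1.85 = 1655.75, rounded up to a whole number of bits = 1656

1656 bits


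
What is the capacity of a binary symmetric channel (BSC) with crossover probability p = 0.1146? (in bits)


H(p) = -p*log2(p) - (1-p)*log2(1-p) = -0.1146*log2(0.1146) - 0.8854*log2(0.8854) = 0.358162 + 0.155475 = 0.5136. C = 1 - H(p) = 1 - 0.5136 = 0.4864

0.4864 bits


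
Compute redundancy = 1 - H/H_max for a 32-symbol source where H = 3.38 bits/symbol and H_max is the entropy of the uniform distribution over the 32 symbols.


H_max = log2(K) = log2(32) = 5.0 bits/symbol. Redundancy = 1 - H/H_max = 1 - 3.38/5.0 = 1 - 0.676 = 0.324

0.324


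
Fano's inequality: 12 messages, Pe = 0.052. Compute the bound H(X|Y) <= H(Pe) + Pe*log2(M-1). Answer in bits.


H(Pe) = -Pe*log2(Pe) - (1-Pe)*log2(1-Pe) = -0.052*log2(0.052) - 0.948*log2(0.948) = 0.221798 + 0.073035 = 0.2948. Pe*log2(M-1) = 0.052*log2(11) = 0.179890. Bound = H(Pe) + Pe*log2(M-1) = 0.221798 + 0.073035 + 0.179890 = 0.4747

0.4747 bits


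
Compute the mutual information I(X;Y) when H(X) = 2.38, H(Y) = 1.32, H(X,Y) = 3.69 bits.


I(X;Y) = H(X) + H(Y) - H(X,Y) = 2.38 + 1.32 - 3.69 = 0.01

0.01 bits


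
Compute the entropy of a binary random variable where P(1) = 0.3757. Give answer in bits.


H = -p*log2(p) - (1-p)*log2(1-p). -0.3757*log2(0.3757) = 0.530619; -0.6243*log2(0.6243) = 0.424330. H = 0.530619 + 0.424330 = 0.9549

0.9549 bits


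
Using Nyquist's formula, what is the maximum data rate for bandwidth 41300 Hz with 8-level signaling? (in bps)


Rate = 2 * B * log2(M) = 2 * 41300 * 3.0 = 247800.0

247800.0 bps


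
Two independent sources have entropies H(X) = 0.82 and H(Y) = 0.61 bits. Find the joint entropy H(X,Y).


For independent variables, H(X,Y) = H(X) + H(Y) = 0.82 + 0.61 = 1.43

1.43 bits


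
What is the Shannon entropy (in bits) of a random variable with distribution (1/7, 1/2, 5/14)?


H = -sum(p_i * log2(p_i)). Terms: -(1/7)*log2(1/7) = 0.401051; -(1/2)*log2(1/2) = 0.500000; -(5/14)*log2(5/14) = 0.530510. H = 0.401051 + 0.500000 + 0.530510 = 1.4316

1.4316 bits


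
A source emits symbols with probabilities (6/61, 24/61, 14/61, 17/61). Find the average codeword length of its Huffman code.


Huffman construction (repeatedly merge the two least-probable nodes; each merge adds 1 bit to every symbol beneath it): 6/61 + 14/61 = 20/61; 17/61 + 20/61 = 37/61; 24/61 + 37/61 = 1. Resulting codeword lengths (in the order the probabilities were given): (3, 1, 3, 2). L_avg = sum(p_i * l_i) = 6/61*3 + 24/61*1 + 14/61*3 + 17/61*2 = 118/61 = 1.9344

1.9344 bits


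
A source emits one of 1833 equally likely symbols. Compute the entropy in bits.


H = log2(n) = log2(1833) = 10.84

10.84 bits


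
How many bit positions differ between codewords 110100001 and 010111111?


Count differing positions: ^ . . . ^ ^ ^ ^ . = 5 differences

5


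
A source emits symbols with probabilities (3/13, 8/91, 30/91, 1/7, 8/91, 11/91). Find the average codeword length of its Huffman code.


Huffman construction (repeatedly merge the two least-probable nodes; each merge adds 1 bit to every symbol beneath it): 8/91 + 8/91 = 16/91; 11/91 + 1/7 = 24/91; 16/91 + 3/13 = 37/91; 24/91 + 30/91 = 54/91; 37/91 + 54/91 = 1. Resulting codeword lengths (in the order the probabilities were given): (2, 3, 2, 3, 3, 3). L_avg = sum(p_i * l_i) = 3/13*2 + 8/91*3 + 30/91*2 + 1/7*3 + 8/91*3 + 11/91*3 = 222/91 = 2.4396

2.4396 bits


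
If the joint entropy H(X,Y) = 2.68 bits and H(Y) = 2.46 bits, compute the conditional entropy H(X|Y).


H(X|Y) = H(X,Y) - H(Y) = 2.68 - 2.46 = 0.22

0.22 bits


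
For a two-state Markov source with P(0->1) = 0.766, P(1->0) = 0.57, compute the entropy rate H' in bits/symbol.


Stationary distribution: pi_0 = p10/(p01+p10) = 0.4266, pi_1 = 0.5734. Entropy rate H' = pi_0*H(p01) + pi_1*H(p10) = 0.4266*0.7849 + 0.5734*0.9858 = 0.9001

0.9001 bits/symbol


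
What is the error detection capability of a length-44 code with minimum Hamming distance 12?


Detection capability = d_min - 1 = 12 - 1 = 11

11 errors


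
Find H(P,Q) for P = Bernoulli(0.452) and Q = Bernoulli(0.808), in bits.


H(P,Q) = -p*log2(q) - (1-p)*log2(1-q). -0.452*log2(0.808) = 0.139023; -0.548*log2(0.192) = 1.304690. H(P,Q) = 0.139023 + 1.304690 = 1.4437

1.4437 bits


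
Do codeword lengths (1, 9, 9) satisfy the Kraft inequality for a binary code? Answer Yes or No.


Kraft sum = sum(2^(-l_i)) = 0.5039, need <= 1. Result: satisfied (a binary prefix-free code with these lengths exists)

Yes


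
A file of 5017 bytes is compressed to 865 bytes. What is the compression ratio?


Ratio = original / compressed = 5017 / 865 = 5.8

5.8


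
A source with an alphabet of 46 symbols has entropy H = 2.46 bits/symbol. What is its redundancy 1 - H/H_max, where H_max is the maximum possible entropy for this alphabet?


H_max = log2(K) = log2(46) = 5.5236 bits/symbol. Redundancy = 1 - H/H_max = 1 - 2.46/5.5236 = 1 - 0.4454 = 0.5546

0.5546


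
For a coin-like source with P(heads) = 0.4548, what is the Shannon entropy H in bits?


H = -p*log2(p) - (1-p)*log2(1-p). -0.4548*log2(0.4548) = 0.516969; -0.5452*log2(0.5452) = 0.477128. H = 0.516969 + 0.477128 = 0.9941

0.9941 bits


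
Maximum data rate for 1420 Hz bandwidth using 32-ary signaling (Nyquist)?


Rate = 2 * B * log2(M) = 2 * 1420 * 5.0 = 14200.0

14200.0 bps


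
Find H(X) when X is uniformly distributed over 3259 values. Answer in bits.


H = log2(n) = log2(3259) = 11.6702

11.6702 bits


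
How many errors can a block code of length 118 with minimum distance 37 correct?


Correction capability = floor((d-1)/2) = floor((37-1)/2) = 18

18 errors


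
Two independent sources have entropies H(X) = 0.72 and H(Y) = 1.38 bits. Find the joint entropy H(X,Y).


For independent variables, H(X,Y) = H(X) + H(Y) = 0.72 + 1.38 = 2.1

2.1 bits


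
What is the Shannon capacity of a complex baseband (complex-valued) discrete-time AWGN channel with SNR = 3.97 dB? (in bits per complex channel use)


SNR_linear = 10^(3.97/10) = 2.4946; C = log2(1 + SNR_linear) = log2(1 + 2.4946) = 1.8051

1.8051 bits/channel use


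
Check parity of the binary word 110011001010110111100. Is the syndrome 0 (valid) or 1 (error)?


Syndrome = XOR of all bits = 1 XOR 1 XOR 0 XOR 0 XOR 1 XOR 1 XOR 0 XOR 0 XOR 1 XOR 0 XOR 1 XOR 0 XOR 1 XOR 1 XOR 0 XOR 1 XOR 1 XOR 1 XOR 1 XOR 0 XOR 0 = 0

0


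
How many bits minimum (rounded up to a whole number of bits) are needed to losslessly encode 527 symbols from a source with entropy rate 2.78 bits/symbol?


Minimum bits >= n * H = 527 * 2.78 = 1465.06, rounded up to a whole number of bits = 1466

1466 bits


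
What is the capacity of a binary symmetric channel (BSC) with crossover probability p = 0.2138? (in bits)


H(p) = -p*log2(p) - (1-p)*log2(1-p) = -0.2138*log2(0.2138) - 0.7862*log2(0.7862) = 0.475847 + 0.272836 = 0.7487. C = 1 - H(p) = 1 - 0.7487 = 0.2513

0.2513 bits


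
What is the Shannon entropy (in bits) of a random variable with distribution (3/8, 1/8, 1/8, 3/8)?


H = -sum(p_i * log2(p_i)). Terms: -(3/8)*log2(3/8) = 0.530639; -(1/8)*log2(1/8) = 0.375000; -(1/8)*log2(1/8) = 0.375000; -(3/8)*log2(3/8) = 0.530639. H = 0.530639 + 0.375000 + 0.375000 + 0.530639 = 1.8113

1.8113 bits


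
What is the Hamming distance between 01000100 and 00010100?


Count differing positions: . ^ . ^ . . . . = 2 differences

2


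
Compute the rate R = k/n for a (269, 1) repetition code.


Rate = k/n = 1/269

1/269


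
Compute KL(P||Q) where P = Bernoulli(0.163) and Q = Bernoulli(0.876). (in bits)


KL = p*log2(p/q) + (1-p)*log2((1-p)/(1-q)) = 0.163*log2(0.163/0.876) + 0.837*log2(0.837/0.124) = 1.9104

1.9104 bits


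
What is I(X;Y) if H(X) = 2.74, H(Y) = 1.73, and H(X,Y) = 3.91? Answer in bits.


I(X;Y) = H(X) + H(Y) - H(X,Y) = 2.74 + 1.73 - 3.91 = 0.56

0.56 bits


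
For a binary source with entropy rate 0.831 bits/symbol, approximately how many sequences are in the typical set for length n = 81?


log2|A_typical| = nH = 81 * 0.831 = 67.311, so |A_typical| ~ 2^67.311 = 1.831e+20

1.831e+20


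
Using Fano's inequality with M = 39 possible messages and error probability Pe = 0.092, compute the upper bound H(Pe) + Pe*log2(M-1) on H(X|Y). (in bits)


H(Pe) = -Pe*log2(Pe) - (1-Pe)*log2(1-Pe) = -0.092*log2(0.092) - 0.908*log2(0.908) = 0.316684 + 0.126426 = 0.4431. Pe*log2(M-1) = 0.092*log2(38) = 0.482809. Bound = H(Pe) + Pe*log2(M-1) = 0.316684 + 0.126426 + 0.482809 = 0.9259

0.9259 bits


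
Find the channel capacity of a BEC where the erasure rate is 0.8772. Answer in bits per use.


C = 1 - epsilon = 1 - 0.8772 = 0.1228

0.1228 bits


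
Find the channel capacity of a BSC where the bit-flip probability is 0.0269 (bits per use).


H(p) = -p*log2(p) - (1-p)*log2(1-p) = -0.0269*log2(0.0269) - 0.9731*log2(0.9731) = 0.140317 + 0.038282 = 0.1786. C = 1 - H(p) = 1 - 0.1786 = 0.8214

0.8214 bits


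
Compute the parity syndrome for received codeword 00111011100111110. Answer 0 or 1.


Syndrome = XOR of all bits = 0 XOR 0 XOR 1 XOR 1 XOR 1 XOR 0 XOR 1 XOR 1 XOR 1 XOR 0 XOR 0 XOR 1 XOR 1 XOR 1 XOR 1 XOR 1 XOR 0 = 1

1


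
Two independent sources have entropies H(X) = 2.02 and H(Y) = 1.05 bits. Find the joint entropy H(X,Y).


For independent variables, H(X,Y) = H(X) + H(Y) = 2.02 + 1.05 = 3.07

3.07 bits


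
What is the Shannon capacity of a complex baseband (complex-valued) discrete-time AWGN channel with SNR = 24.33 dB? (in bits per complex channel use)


SNR_linear = 10^(24.33/10) = 271.0192; C = log2(1 + SNR_linear) = log2(1 + 271.0192) = 8.0876

8.0876 bits/channel use


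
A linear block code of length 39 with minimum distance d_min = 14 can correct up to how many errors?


Correction capability = floor((d-1)/2) = floor((14-1)/2) = 6

6 errors


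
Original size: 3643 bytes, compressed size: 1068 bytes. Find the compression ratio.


Ratio = original / compressed = 3643 / 1068 = 3.411

3.411


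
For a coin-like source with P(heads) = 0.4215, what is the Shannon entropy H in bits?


H = -p*log2(p) - (1-p)*log2(1-p). -0.4215*log2(0.4215) = 0.525356; -0.5785*log2(0.5785) = 0.456790. H = 0.525356 + 0.456790 = 0.9821

0.9821 bits


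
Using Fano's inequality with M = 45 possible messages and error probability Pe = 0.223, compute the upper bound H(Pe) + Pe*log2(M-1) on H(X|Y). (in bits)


H(Pe) = -Pe*log2(Pe) - (1-Pe)*log2(1-Pe) = -0.223*log2(0.223) - 0.777*log2(0.777) = 0.482769 + 0.282838 = 0.7656. Pe*log2(M-1) = 0.223*log2(44) = 1.217453. Bound = H(Pe) + Pe*log2(M-1) = 0.482769 + 0.282838 + 1.217453 = 1.9831

1.9831 bits


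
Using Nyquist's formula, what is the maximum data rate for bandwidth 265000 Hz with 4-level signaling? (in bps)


Rate = 2 * B * log2(M) = 2 * 265000 * 2.0 = 1060000.0

1060000.0 bps


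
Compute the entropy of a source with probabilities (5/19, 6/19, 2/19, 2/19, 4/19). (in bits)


H = -sum(p_i * log2(p_i)). Terms: -(5/19)*log2(5/19) = 0.506842; -(6/19)*log2(6/19) = 0.525147; -(2/19)*log2(2/19) = 0.341887; -(2/19)*log2(2/19) = 0.341887; -(4/19)*log2(4/19) = 0.473248. H = 0.506842 + 0.525147 + 0.341887 + 0.341887 + 0.473248 = 2.189

2.189 bits


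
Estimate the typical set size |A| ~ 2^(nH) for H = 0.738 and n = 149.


log2|A_typical| = nH = 149 * 0.738 = 109.962, so |A_typical| ~ 2^109.962 = 1.264e+33

1.264e+33


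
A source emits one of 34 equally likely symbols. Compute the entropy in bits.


H = log2(n) = log2(34) = 5.0875

5.0875 bits


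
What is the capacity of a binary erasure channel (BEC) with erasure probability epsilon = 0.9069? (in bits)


C = 1 - epsilon = 1 - 0.9069 = 0.0931

0.0931 bits


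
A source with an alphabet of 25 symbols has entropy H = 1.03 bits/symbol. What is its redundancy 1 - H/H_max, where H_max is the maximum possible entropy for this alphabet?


H_max = log2(K) = log2(25) = 4.6439 bits/symbol. Redundancy = 1 - H/H_max = 1 - 1.03/4.6439 = 1 - 0.2218 = 0.7782

0.7782


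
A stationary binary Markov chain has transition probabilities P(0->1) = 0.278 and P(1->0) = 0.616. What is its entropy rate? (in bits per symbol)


Stationary distribution: pi_0 = p10/(p01+p10) = 0.689, pi_1 = 0.311. Entropy rate H' = pi_0*H(p01) + pi_1*H(p10) = 0.689*0.8527 + 0.311*0.9608 = 0.8863

0.8863 bits/symbol


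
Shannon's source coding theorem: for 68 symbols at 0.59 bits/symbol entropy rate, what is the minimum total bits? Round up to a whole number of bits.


Minimum bits >= n * H = 68 * 0.59 = 40.12, rounded up to a whole number of bits = 41

41 bits


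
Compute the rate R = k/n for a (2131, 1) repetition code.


Rate = k/n = 1/2131

1/2131


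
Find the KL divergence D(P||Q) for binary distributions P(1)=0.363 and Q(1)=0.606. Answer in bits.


KL = p*log2(p/q) + (1-p)*log2((1-p)/(1-q)) = 0.363*log2(0.363/0.606) + 0.637*log2(0.637/0.394) = 0.1731

0.1731 bits


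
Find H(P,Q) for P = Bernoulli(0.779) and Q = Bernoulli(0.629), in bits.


H(P,Q) = -p*log2(q) - (1-p)*log2(1-q). -0.779*log2(0.629) = 0.521048; -0.221*log2(0.371) = 0.316142. H(P,Q) = 0.521048 + 0.316142 = 0.8372

0.8372 bits


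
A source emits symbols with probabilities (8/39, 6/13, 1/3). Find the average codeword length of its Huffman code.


Huffman construction (repeatedly merge the two least-probable nodes; each merge adds 1 bit to every symbol beneath it): 8/39 + 1/3 = 7/13; 6/13 + 7/13 = 1. Resulting codeword lengths (in the order the probabilities were given): (2, 1, 2). L_avg = sum(p_i * l_i) = 8/39*2 + 6/13*1 + 1/3*2 = 20/13 = 1.5385

1.5385 bits


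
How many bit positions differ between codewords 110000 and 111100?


Count differing positions: . . ^ ^ . . = 2 differences

2


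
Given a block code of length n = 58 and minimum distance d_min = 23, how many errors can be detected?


Detection capability = d_min - 1 = 23 - 1 = 22

22 errors


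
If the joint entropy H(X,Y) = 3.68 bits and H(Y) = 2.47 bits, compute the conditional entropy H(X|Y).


H(X|Y) = H(X,Y) - H(Y) = 3.68 - 2.47 = 1.21

1.21 bits


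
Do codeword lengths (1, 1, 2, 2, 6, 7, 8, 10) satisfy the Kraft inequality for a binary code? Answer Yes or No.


Kraft sum = sum(2^(-l_i)) = 1.5283, need <= 1. Result: violated (a binary prefix-free code with these lengths cannot exist)

No


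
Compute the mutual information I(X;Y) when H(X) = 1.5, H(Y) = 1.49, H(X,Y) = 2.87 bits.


I(X;Y) = H(X) + H(Y) - H(X,Y) = 1.5 + 1.49 - 2.87 = 0.12

0.12 bits


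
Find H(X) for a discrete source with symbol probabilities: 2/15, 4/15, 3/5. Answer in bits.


H = -sum(p_i * log2(p_i)). Terms: -(2/15)*log2(2/15) = 0.387585; -(4/15)*log2(4/15) = 0.508504; -(3/5)*log2(3/5) = 0.442179. H = 0.387585 + 0.508504 + 0.442179 = 1.3383

1.3383 bits


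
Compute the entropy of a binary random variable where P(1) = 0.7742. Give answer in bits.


H = -p*log2(p) - (1-p)*log2(1-p). -0.7742*log2(0.7742) = 0.285852; -0.2258*log2(0.2258) = 0.484766. H = 0.285852 + 0.484766 = 0.7706

0.7706 bits


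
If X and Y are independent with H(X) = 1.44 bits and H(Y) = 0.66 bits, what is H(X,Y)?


For independent variables, H(X,Y) = H(X) + H(Y) = 1.44 + 0.66 = 2.1

2.1 bits


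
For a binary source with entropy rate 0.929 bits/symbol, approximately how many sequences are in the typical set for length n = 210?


log2|A_typical| = nH = 210 * 0.929 = 195.09, so |A_typical| ~ 2^195.09 = 5.345e+58

5.345e+58


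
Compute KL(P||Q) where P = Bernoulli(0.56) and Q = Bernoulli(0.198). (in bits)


KL = p*log2(p/q) + (1-p)*log2((1-p)/(1-q)) = 0.56*log2(0.56/0.198) + 0.44*log2(0.44/0.802) = 0.4589

0.4589 bits


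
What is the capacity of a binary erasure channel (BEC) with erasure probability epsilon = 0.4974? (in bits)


C = 1 - epsilon = 1 - 0.4974 = 0.5026

0.5026 bits


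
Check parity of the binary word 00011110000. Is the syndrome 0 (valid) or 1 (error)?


Syndrome = XOR of all bits = 0 XOR 0 XOR 0 XOR 1 XOR 1 XOR 1 XOR 1 XOR 0 XOR 0 XOR 0 XOR 0 = 0

0


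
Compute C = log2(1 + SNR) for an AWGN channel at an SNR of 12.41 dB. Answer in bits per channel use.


SNR_linear = 10^(12.41/10) = 17.4181; C = log2(1 + SNR_linear) = log2(1 + 17.4181) = 4.203

4.203 bits/channel use


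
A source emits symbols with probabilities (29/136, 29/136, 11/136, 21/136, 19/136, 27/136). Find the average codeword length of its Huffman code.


Huffman construction (repeatedly merge the two least-probable nodes; each merge adds 1 bit to every symbol beneath it): 11/136 + 19/136 = 15/68; 21/136 + 27/136 = 6/17; 29/136 + 29/136 = 29/68; 15/68 + 6/17 = 39/68; 29/68 + 39/68 = 1. Resulting codeword lengths (in the order the probabilities were given): (2, 2, 3, 3, 3, 3). L_avg = sum(p_i * l_i) = 29/136*2 + 29/136*2 + 11/136*3 + 21/136*3 + 19/136*3 + 27/136*3 = 175/68 = 2.5735

2.5735 bits


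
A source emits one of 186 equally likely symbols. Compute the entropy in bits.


H = log2(n) = log2(186) = 7.5392

7.5392 bits


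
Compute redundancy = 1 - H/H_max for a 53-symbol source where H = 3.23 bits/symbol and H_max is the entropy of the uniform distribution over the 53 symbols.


H_max = log2(K) = log2(53) = 5.7279 bits/symbol. Redundancy = 1 - H/H_max = 1 - 3.23/5.7279 = 1 - 0.5639 = 0.4361

0.4361


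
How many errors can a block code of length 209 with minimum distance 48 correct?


Correction capability = floor((d-1)/2) = floor((48-1)/2) = 23

23 errors


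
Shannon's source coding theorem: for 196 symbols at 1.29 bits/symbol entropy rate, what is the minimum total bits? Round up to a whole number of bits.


Minimum bits >= n * H = 196 * 1.29 = 252.84, rounded up to a whole number of bits = 253

253 bits


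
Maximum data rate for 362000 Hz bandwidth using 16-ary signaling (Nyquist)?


Rate = 2 * B * log2(M) = 2 * 362000 * 4.0 = 2896000.0

2896000.0 bps


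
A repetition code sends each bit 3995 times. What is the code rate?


Rate = k/n = 1/3995

1/3995


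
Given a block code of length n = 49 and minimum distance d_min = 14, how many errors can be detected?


Detection capability = d_min - 1 = 14 - 1 = 13

13 errors


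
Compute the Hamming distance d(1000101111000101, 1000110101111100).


Count differing positions: . . . . . ^ ^ . ^ . ^ ^ ^ . . ^ = 7 differences

7


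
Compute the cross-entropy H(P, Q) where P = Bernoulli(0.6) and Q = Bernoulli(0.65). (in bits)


H(P,Q) = -p*log2(q) - (1-p)*log2(1-q). -0.6*log2(0.65) = 0.372893; -0.4*log2(0.35) = 0.605829. H(P,Q) = 0.372893 + 0.605829 = 0.9787

0.9787 bits


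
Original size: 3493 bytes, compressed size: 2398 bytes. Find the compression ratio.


Ratio = original / compressed = 3493 / 2398 = 1.4566

1.4566


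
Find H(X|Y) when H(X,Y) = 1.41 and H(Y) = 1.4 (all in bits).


H(X|Y) = H(X,Y) - H(Y) = 1.41 - 1.4 = 0.01

0.01 bits


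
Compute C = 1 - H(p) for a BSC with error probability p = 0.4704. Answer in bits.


H(p) = -p*log2(p) - (1-p)*log2(1-p) = -0.4704*log2(0.4704) - 0.5296*log2(0.5296) = 0.511814 + 0.485656 = 0.9975. C = 1 - H(p) = 1 - 0.9975 = 0.0025

0.0025 bits


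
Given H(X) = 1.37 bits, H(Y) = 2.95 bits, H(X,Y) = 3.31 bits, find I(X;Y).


I(X;Y) = H(X) + H(Y) - H(X,Y) = 1.37 + 2.95 - 3.31 = 1.01

1.01 bits


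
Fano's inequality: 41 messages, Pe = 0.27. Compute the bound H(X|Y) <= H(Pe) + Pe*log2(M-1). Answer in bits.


H(Pe) = -Pe*log2(Pe) - (1-Pe)*log2(1-Pe) = -0.27*log2(0.27) - 0.73*log2(0.73) = 0.510022 + 0.331443 = 0.8415. Pe*log2(M-1) = 0.27*log2(40) = 1.436921. Bound = H(Pe) + Pe*log2(M-1) = 0.510022 + 0.331443 + 1.436921 = 2.2784

2.2784 bits


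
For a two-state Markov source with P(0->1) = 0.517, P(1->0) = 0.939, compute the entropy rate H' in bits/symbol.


Stationary distribution: pi_0 = p10/(p01+p10) = 0.6449, pi_1 = 0.3551. Entropy rate H' = pi_0*H(p01) + pi_1*H(p10) = 0.6449*0.9992 + 0.3551*0.3314 = 0.7621

0.7621 bits/symbol


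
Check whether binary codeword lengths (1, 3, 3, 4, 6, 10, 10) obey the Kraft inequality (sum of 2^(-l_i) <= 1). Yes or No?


Kraft sum = sum(2^(-l_i)) = 0.8301, need <= 1. Result: satisfied (a binary prefix-free code with these lengths exists)

Yes


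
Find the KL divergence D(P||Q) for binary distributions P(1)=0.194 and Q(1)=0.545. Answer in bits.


KL = p*log2(p/q) + (1-p)*log2((1-p)/(1-q)) = 0.194*log2(0.194/0.545) + 0.806*log2(0.806/0.455) = 0.3758

0.3758 bits


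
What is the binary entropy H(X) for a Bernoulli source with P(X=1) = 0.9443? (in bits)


H = -p*log2(p) - (1-p)*log2(1-p). -0.9443*log2(0.9443) = 0.078077; -0.0557*log2(0.0557) = 0.232056. H = 0.078077 + 0.232056 = 0.3101

0.3101 bits


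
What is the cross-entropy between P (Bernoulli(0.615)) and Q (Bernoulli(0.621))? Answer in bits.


H(P,Q) = -p*log2(q) - (1-p)*log2(1-q). -0.615*log2(0.621) = 0.422711; -0.385*log2(0.379) = 0.538896. H(P,Q) = 0.422711 + 0.538896 = 0.9616

0.9616 bits


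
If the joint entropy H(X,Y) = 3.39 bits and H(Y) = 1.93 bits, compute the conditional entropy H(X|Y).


H(X|Y) = H(X,Y) - H(Y) = 3.39 - 1.93 = 1.46

1.46 bits


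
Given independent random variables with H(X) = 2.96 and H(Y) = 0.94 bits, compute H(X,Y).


For independent variables, H(X,Y) = H(X) + H(Y) = 2.96 + 0.94 = 3.9

3.9 bits


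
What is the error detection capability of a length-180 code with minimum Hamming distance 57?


Detection capability = d_min - 1 = 57 - 1 = 56

56 errors


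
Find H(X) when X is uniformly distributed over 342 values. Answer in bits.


H = log2(n) = log2(342) = 8.4179

8.4179 bits


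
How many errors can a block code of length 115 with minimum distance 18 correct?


Correction capability = floor((d-1)/2) = floor((18-1)/2) = 8

8 errors


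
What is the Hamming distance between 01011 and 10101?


Count differing positions: ^ ^ ^ ^ . = 4 differences

4


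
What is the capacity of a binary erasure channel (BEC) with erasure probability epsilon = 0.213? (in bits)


C = 1 - epsilon = 1 - 0.213 = 0.787

0.787 bits


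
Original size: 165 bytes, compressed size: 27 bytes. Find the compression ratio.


Ratio = original / compressed = 165 / 27 = 6.1111

6.1111


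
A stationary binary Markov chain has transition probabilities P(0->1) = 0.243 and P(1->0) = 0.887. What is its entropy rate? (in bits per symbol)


Stationary distribution: pi_0 = p10/(p01+p10) = 0.785, pi_1 = 0.215. Entropy rate H' = pi_0*H(p01) + pi_1*H(p10) = 0.785*0.8 + 0.215*0.5089 = 0.7374

0.7374 bits/symbol


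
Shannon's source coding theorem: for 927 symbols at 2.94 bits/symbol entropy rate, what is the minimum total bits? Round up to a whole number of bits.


Minimum bits >= n * H = 927 * 2.94 = 2725.38, rounded up to a whole number of bits = 2726

2726 bits


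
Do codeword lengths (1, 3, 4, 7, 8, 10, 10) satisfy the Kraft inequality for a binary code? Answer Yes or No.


Kraft sum = sum(2^(-l_i)) = 0.7012, need <= 1. Result: satisfied (a binary prefix-free code with these lengths exists)

Yes


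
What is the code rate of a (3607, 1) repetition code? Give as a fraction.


Rate = k/n = 1/3607

1/3607


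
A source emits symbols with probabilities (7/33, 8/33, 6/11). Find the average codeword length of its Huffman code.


Huffman construction (repeatedly merge the two least-probable nodes; each merge adds 1 bit to every symbol beneath it): 7/33 + 8/33 = 5/11; 5/11 + 6/11 = 1. Resulting codeword lengths (in the order the probabilities were given): (2, 2, 1). L_avg = sum(p_i * l_i) = 7/33*2 + 8/33*2 + 6/11*1 = 16/11 = 1.4545

1.4545 bits


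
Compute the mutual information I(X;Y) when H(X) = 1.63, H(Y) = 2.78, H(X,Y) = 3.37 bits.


I(X;Y) = H(X) + H(Y) - H(X,Y) = 1.63 + 2.78 - 3.37 = 1.04

1.04 bits
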